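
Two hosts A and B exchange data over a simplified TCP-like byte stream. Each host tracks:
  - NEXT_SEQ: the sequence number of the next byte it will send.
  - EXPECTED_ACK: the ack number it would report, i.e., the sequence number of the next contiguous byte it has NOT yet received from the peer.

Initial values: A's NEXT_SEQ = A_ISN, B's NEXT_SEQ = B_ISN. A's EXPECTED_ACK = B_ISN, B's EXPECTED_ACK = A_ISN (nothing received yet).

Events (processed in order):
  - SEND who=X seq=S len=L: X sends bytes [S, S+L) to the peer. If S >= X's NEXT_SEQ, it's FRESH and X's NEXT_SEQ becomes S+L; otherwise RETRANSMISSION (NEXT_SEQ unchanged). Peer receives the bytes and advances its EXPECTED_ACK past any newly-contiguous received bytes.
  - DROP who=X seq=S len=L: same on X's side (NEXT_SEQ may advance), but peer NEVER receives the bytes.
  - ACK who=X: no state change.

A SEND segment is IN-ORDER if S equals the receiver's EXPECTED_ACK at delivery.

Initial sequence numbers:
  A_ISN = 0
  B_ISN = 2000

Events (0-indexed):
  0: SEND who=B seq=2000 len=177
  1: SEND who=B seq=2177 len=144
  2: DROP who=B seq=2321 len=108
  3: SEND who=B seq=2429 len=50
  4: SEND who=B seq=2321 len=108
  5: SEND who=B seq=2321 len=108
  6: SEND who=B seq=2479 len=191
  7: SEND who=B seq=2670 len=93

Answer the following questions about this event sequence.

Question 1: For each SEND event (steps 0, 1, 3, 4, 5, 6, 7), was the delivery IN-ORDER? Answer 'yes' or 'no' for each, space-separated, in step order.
Step 0: SEND seq=2000 -> in-order
Step 1: SEND seq=2177 -> in-order
Step 3: SEND seq=2429 -> out-of-order
Step 4: SEND seq=2321 -> in-order
Step 5: SEND seq=2321 -> out-of-order
Step 6: SEND seq=2479 -> in-order
Step 7: SEND seq=2670 -> in-order

Answer: yes yes no yes no yes yes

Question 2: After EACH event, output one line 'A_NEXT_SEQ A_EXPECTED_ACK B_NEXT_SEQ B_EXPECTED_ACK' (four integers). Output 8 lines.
0 2177 2177 0
0 2321 2321 0
0 2321 2429 0
0 2321 2479 0
0 2479 2479 0
0 2479 2479 0
0 2670 2670 0
0 2763 2763 0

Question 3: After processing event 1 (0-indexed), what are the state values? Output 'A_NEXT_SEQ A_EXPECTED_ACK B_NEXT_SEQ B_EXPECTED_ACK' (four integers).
After event 0: A_seq=0 A_ack=2177 B_seq=2177 B_ack=0
After event 1: A_seq=0 A_ack=2321 B_seq=2321 B_ack=0

0 2321 2321 0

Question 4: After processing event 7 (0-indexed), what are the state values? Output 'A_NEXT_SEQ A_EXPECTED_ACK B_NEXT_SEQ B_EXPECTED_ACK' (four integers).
After event 0: A_seq=0 A_ack=2177 B_seq=2177 B_ack=0
After event 1: A_seq=0 A_ack=2321 B_seq=2321 B_ack=0
After event 2: A_seq=0 A_ack=2321 B_seq=2429 B_ack=0
After event 3: A_seq=0 A_ack=2321 B_seq=2479 B_ack=0
After event 4: A_seq=0 A_ack=2479 B_seq=2479 B_ack=0
After event 5: A_seq=0 A_ack=2479 B_seq=2479 B_ack=0
After event 6: A_seq=0 A_ack=2670 B_seq=2670 B_ack=0
After event 7: A_seq=0 A_ack=2763 B_seq=2763 B_ack=0

0 2763 2763 0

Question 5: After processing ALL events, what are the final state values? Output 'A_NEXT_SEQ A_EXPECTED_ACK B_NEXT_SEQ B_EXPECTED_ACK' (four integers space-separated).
Answer: 0 2763 2763 0

Derivation:
After event 0: A_seq=0 A_ack=2177 B_seq=2177 B_ack=0
After event 1: A_seq=0 A_ack=2321 B_seq=2321 B_ack=0
After event 2: A_seq=0 A_ack=2321 B_seq=2429 B_ack=0
After event 3: A_seq=0 A_ack=2321 B_seq=2479 B_ack=0
After event 4: A_seq=0 A_ack=2479 B_seq=2479 B_ack=0
After event 5: A_seq=0 A_ack=2479 B_seq=2479 B_ack=0
After event 6: A_seq=0 A_ack=2670 B_seq=2670 B_ack=0
After event 7: A_seq=0 A_ack=2763 B_seq=2763 B_ack=0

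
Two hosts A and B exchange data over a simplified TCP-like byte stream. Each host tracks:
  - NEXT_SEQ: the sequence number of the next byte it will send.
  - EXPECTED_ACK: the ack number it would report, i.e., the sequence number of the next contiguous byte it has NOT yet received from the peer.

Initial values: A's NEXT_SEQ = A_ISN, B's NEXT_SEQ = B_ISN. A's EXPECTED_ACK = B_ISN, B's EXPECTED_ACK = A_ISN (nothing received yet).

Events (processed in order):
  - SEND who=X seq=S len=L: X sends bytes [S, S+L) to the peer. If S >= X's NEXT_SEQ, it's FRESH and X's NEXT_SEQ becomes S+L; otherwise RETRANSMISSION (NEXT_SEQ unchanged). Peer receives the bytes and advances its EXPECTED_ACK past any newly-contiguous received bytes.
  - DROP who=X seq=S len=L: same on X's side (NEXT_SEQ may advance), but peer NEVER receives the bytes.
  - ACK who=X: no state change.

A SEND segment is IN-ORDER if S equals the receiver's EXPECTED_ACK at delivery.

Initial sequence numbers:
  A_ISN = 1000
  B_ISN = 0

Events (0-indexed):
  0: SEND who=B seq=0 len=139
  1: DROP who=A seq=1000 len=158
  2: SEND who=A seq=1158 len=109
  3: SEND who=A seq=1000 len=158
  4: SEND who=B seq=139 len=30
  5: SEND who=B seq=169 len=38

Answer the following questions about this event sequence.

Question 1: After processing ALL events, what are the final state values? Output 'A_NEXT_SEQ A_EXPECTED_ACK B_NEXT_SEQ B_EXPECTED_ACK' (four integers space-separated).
Answer: 1267 207 207 1267

Derivation:
After event 0: A_seq=1000 A_ack=139 B_seq=139 B_ack=1000
After event 1: A_seq=1158 A_ack=139 B_seq=139 B_ack=1000
After event 2: A_seq=1267 A_ack=139 B_seq=139 B_ack=1000
After event 3: A_seq=1267 A_ack=139 B_seq=139 B_ack=1267
After event 4: A_seq=1267 A_ack=169 B_seq=169 B_ack=1267
After event 5: A_seq=1267 A_ack=207 B_seq=207 B_ack=1267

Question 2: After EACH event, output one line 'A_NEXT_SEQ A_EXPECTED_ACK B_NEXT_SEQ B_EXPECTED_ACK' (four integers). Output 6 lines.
1000 139 139 1000
1158 139 139 1000
1267 139 139 1000
1267 139 139 1267
1267 169 169 1267
1267 207 207 1267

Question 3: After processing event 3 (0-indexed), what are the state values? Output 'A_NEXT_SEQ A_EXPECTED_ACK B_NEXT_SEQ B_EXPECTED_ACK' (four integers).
After event 0: A_seq=1000 A_ack=139 B_seq=139 B_ack=1000
After event 1: A_seq=1158 A_ack=139 B_seq=139 B_ack=1000
After event 2: A_seq=1267 A_ack=139 B_seq=139 B_ack=1000
After event 3: A_seq=1267 A_ack=139 B_seq=139 B_ack=1267

1267 139 139 1267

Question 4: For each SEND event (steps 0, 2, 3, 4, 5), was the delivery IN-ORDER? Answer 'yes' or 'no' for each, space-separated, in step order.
Answer: yes no yes yes yes

Derivation:
Step 0: SEND seq=0 -> in-order
Step 2: SEND seq=1158 -> out-of-order
Step 3: SEND seq=1000 -> in-order
Step 4: SEND seq=139 -> in-order
Step 5: SEND seq=169 -> in-order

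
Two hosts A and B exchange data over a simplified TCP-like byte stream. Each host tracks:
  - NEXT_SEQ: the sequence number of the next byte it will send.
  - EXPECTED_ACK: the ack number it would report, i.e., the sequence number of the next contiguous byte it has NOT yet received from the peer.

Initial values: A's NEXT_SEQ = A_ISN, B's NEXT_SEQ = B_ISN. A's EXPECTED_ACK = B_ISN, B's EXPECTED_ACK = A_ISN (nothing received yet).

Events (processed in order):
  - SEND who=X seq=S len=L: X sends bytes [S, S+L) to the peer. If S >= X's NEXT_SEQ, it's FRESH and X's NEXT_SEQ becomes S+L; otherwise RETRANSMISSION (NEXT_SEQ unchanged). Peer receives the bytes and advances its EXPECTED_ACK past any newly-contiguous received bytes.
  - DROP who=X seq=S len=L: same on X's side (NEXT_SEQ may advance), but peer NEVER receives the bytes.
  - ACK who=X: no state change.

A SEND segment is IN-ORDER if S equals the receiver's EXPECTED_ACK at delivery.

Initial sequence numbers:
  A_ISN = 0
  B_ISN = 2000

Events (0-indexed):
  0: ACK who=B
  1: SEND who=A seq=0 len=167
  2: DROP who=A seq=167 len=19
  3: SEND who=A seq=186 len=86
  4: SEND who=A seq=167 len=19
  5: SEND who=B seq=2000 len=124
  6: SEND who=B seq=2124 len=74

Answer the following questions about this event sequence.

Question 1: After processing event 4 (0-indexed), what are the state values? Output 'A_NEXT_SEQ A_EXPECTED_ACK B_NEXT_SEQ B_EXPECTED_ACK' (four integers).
After event 0: A_seq=0 A_ack=2000 B_seq=2000 B_ack=0
After event 1: A_seq=167 A_ack=2000 B_seq=2000 B_ack=167
After event 2: A_seq=186 A_ack=2000 B_seq=2000 B_ack=167
After event 3: A_seq=272 A_ack=2000 B_seq=2000 B_ack=167
After event 4: A_seq=272 A_ack=2000 B_seq=2000 B_ack=272

272 2000 2000 272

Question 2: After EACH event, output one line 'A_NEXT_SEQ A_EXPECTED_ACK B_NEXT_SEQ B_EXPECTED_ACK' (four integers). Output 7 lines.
0 2000 2000 0
167 2000 2000 167
186 2000 2000 167
272 2000 2000 167
272 2000 2000 272
272 2124 2124 272
272 2198 2198 272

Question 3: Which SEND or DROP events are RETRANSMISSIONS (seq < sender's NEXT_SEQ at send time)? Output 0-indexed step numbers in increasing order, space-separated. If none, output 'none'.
Answer: 4

Derivation:
Step 1: SEND seq=0 -> fresh
Step 2: DROP seq=167 -> fresh
Step 3: SEND seq=186 -> fresh
Step 4: SEND seq=167 -> retransmit
Step 5: SEND seq=2000 -> fresh
Step 6: SEND seq=2124 -> fresh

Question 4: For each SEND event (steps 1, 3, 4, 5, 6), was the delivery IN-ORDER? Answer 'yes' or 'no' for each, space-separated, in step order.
Step 1: SEND seq=0 -> in-order
Step 3: SEND seq=186 -> out-of-order
Step 4: SEND seq=167 -> in-order
Step 5: SEND seq=2000 -> in-order
Step 6: SEND seq=2124 -> in-order

Answer: yes no yes yes yes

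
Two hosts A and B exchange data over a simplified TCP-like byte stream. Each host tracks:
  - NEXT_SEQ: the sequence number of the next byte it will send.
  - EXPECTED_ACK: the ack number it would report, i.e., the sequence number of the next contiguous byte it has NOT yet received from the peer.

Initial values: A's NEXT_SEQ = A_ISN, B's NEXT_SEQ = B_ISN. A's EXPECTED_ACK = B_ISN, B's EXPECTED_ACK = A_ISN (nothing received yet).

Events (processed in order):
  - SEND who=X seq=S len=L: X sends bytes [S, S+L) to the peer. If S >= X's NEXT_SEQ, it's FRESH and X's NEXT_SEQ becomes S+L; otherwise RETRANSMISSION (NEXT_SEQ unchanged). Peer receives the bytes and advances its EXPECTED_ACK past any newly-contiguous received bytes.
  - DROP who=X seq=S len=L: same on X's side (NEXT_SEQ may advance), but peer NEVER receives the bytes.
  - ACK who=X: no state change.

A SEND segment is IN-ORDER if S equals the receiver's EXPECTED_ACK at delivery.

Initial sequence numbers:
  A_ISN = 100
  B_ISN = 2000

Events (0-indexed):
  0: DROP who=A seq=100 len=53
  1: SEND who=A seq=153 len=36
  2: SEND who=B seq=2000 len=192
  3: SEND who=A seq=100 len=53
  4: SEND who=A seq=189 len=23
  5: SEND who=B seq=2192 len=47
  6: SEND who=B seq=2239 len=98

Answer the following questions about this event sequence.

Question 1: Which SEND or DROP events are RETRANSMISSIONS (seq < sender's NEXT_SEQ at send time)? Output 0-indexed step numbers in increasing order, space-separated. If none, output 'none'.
Step 0: DROP seq=100 -> fresh
Step 1: SEND seq=153 -> fresh
Step 2: SEND seq=2000 -> fresh
Step 3: SEND seq=100 -> retransmit
Step 4: SEND seq=189 -> fresh
Step 5: SEND seq=2192 -> fresh
Step 6: SEND seq=2239 -> fresh

Answer: 3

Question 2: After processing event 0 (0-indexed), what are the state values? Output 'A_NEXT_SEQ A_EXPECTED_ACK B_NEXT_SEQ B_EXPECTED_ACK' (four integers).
After event 0: A_seq=153 A_ack=2000 B_seq=2000 B_ack=100

153 2000 2000 100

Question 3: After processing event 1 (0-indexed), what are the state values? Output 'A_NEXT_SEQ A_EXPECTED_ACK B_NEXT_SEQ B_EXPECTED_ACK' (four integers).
After event 0: A_seq=153 A_ack=2000 B_seq=2000 B_ack=100
After event 1: A_seq=189 A_ack=2000 B_seq=2000 B_ack=100

189 2000 2000 100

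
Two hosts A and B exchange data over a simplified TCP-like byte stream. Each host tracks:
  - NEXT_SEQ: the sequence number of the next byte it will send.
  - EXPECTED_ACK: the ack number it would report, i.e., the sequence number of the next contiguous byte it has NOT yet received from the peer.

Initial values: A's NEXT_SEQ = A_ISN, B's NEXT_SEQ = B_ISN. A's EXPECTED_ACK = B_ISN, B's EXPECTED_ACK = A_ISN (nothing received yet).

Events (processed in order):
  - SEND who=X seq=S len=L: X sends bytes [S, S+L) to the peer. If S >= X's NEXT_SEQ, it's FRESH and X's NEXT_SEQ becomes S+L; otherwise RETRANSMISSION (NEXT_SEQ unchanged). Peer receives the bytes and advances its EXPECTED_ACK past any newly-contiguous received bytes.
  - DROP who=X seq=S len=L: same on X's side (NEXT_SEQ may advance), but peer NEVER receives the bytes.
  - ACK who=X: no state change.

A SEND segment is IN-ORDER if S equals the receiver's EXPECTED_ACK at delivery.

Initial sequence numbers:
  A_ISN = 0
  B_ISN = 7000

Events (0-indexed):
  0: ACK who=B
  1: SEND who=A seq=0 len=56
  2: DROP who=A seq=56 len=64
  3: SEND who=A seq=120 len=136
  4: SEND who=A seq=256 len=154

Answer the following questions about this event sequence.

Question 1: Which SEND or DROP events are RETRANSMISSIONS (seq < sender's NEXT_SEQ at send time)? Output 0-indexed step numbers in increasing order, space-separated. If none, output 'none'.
Step 1: SEND seq=0 -> fresh
Step 2: DROP seq=56 -> fresh
Step 3: SEND seq=120 -> fresh
Step 4: SEND seq=256 -> fresh

Answer: none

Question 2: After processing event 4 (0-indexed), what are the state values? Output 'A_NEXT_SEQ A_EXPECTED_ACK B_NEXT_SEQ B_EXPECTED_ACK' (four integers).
After event 0: A_seq=0 A_ack=7000 B_seq=7000 B_ack=0
After event 1: A_seq=56 A_ack=7000 B_seq=7000 B_ack=56
After event 2: A_seq=120 A_ack=7000 B_seq=7000 B_ack=56
After event 3: A_seq=256 A_ack=7000 B_seq=7000 B_ack=56
After event 4: A_seq=410 A_ack=7000 B_seq=7000 B_ack=56

410 7000 7000 56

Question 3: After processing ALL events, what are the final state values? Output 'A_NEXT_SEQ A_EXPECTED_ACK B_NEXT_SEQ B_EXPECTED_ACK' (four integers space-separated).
After event 0: A_seq=0 A_ack=7000 B_seq=7000 B_ack=0
After event 1: A_seq=56 A_ack=7000 B_seq=7000 B_ack=56
After event 2: A_seq=120 A_ack=7000 B_seq=7000 B_ack=56
After event 3: A_seq=256 A_ack=7000 B_seq=7000 B_ack=56
After event 4: A_seq=410 A_ack=7000 B_seq=7000 B_ack=56

Answer: 410 7000 7000 56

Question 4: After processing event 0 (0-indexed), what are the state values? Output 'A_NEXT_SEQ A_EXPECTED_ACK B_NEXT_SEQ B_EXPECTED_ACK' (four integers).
After event 0: A_seq=0 A_ack=7000 B_seq=7000 B_ack=0

0 7000 7000 0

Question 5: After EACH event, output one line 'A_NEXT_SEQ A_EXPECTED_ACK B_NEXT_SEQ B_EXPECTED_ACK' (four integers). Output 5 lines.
0 7000 7000 0
56 7000 7000 56
120 7000 7000 56
256 7000 7000 56
410 7000 7000 56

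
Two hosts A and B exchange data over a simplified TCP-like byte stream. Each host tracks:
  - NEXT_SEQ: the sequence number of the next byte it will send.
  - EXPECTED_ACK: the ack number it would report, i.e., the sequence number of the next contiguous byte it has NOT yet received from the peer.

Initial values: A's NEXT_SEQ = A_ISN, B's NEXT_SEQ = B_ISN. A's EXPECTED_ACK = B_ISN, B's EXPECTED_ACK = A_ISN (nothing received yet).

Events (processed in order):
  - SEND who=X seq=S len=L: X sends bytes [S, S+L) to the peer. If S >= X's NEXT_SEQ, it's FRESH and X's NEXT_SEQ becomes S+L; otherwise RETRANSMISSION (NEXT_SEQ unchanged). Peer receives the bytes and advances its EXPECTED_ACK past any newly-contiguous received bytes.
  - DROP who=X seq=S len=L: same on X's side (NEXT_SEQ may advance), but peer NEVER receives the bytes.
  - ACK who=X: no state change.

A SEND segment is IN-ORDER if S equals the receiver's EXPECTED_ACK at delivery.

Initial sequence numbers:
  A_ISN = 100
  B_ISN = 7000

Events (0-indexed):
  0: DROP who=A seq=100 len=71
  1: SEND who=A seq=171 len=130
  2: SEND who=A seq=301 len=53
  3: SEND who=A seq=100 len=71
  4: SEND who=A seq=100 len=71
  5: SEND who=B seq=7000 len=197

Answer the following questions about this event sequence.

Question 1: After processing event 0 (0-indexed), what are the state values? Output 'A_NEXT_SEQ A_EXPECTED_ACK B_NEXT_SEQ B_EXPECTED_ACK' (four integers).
After event 0: A_seq=171 A_ack=7000 B_seq=7000 B_ack=100

171 7000 7000 100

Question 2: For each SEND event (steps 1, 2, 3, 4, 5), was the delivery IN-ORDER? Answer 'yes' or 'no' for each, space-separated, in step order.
Answer: no no yes no yes

Derivation:
Step 1: SEND seq=171 -> out-of-order
Step 2: SEND seq=301 -> out-of-order
Step 3: SEND seq=100 -> in-order
Step 4: SEND seq=100 -> out-of-order
Step 5: SEND seq=7000 -> in-order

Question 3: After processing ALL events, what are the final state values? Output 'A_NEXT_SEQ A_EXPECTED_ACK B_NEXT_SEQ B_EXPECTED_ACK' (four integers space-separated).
After event 0: A_seq=171 A_ack=7000 B_seq=7000 B_ack=100
After event 1: A_seq=301 A_ack=7000 B_seq=7000 B_ack=100
After event 2: A_seq=354 A_ack=7000 B_seq=7000 B_ack=100
After event 3: A_seq=354 A_ack=7000 B_seq=7000 B_ack=354
After event 4: A_seq=354 A_ack=7000 B_seq=7000 B_ack=354
After event 5: A_seq=354 A_ack=7197 B_seq=7197 B_ack=354

Answer: 354 7197 7197 354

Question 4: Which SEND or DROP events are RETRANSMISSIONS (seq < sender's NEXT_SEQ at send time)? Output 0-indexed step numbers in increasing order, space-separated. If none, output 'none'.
Answer: 3 4

Derivation:
Step 0: DROP seq=100 -> fresh
Step 1: SEND seq=171 -> fresh
Step 2: SEND seq=301 -> fresh
Step 3: SEND seq=100 -> retransmit
Step 4: SEND seq=100 -> retransmit
Step 5: SEND seq=7000 -> fresh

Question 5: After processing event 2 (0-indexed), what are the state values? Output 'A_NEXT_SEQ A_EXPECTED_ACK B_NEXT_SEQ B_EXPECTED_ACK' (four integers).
After event 0: A_seq=171 A_ack=7000 B_seq=7000 B_ack=100
After event 1: A_seq=301 A_ack=7000 B_seq=7000 B_ack=100
After event 2: A_seq=354 A_ack=7000 B_seq=7000 B_ack=100

354 7000 7000 100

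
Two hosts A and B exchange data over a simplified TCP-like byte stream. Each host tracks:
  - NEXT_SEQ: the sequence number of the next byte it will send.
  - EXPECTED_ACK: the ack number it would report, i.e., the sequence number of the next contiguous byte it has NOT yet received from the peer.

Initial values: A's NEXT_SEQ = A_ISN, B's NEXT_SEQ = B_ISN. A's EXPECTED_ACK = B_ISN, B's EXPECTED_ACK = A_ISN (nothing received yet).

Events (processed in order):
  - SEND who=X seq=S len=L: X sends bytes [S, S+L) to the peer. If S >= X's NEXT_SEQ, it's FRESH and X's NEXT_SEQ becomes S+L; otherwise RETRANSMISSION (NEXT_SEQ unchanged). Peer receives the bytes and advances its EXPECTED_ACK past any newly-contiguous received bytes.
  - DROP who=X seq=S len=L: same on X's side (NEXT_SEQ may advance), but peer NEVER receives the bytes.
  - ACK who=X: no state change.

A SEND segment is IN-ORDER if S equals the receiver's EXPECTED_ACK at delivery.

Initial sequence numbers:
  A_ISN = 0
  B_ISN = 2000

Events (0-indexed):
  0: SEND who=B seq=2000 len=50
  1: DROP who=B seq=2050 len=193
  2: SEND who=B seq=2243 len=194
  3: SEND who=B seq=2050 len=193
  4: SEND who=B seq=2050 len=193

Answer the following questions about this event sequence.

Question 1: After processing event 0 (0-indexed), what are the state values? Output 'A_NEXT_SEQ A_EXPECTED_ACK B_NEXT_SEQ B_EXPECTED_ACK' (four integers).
After event 0: A_seq=0 A_ack=2050 B_seq=2050 B_ack=0

0 2050 2050 0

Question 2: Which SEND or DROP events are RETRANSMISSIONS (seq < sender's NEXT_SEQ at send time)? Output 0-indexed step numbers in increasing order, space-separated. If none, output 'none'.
Answer: 3 4

Derivation:
Step 0: SEND seq=2000 -> fresh
Step 1: DROP seq=2050 -> fresh
Step 2: SEND seq=2243 -> fresh
Step 3: SEND seq=2050 -> retransmit
Step 4: SEND seq=2050 -> retransmit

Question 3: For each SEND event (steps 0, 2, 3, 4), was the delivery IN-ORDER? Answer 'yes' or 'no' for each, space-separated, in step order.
Answer: yes no yes no

Derivation:
Step 0: SEND seq=2000 -> in-order
Step 2: SEND seq=2243 -> out-of-order
Step 3: SEND seq=2050 -> in-order
Step 4: SEND seq=2050 -> out-of-order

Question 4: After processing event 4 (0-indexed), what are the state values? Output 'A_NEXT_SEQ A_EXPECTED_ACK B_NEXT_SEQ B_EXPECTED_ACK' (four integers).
After event 0: A_seq=0 A_ack=2050 B_seq=2050 B_ack=0
After event 1: A_seq=0 A_ack=2050 B_seq=2243 B_ack=0
After event 2: A_seq=0 A_ack=2050 B_seq=2437 B_ack=0
After event 3: A_seq=0 A_ack=2437 B_seq=2437 B_ack=0
After event 4: A_seq=0 A_ack=2437 B_seq=2437 B_ack=0

0 2437 2437 0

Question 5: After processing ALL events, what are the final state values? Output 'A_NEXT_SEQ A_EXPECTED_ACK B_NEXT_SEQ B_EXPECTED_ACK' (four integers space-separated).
After event 0: A_seq=0 A_ack=2050 B_seq=2050 B_ack=0
After event 1: A_seq=0 A_ack=2050 B_seq=2243 B_ack=0
After event 2: A_seq=0 A_ack=2050 B_seq=2437 B_ack=0
After event 3: A_seq=0 A_ack=2437 B_seq=2437 B_ack=0
After event 4: A_seq=0 A_ack=2437 B_seq=2437 B_ack=0

Answer: 0 2437 2437 0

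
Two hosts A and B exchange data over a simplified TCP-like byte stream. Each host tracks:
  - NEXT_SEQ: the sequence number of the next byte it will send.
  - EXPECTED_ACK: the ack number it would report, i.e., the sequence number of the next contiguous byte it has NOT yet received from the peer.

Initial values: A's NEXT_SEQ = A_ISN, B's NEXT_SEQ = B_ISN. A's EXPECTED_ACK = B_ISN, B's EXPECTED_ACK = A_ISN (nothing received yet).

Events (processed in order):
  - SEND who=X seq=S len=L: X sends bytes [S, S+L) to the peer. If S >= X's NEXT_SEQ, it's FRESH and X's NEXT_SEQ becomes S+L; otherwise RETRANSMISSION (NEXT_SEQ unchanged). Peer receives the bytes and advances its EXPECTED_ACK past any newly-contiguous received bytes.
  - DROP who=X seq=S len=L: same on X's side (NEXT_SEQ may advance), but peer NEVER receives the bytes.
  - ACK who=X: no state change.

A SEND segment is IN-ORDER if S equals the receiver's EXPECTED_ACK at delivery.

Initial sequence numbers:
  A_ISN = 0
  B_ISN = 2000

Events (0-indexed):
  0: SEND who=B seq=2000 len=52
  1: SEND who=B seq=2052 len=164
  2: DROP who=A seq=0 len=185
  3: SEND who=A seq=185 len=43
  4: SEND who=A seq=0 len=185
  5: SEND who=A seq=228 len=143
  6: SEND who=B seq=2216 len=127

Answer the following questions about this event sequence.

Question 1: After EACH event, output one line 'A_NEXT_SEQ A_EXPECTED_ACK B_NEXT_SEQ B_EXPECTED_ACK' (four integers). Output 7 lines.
0 2052 2052 0
0 2216 2216 0
185 2216 2216 0
228 2216 2216 0
228 2216 2216 228
371 2216 2216 371
371 2343 2343 371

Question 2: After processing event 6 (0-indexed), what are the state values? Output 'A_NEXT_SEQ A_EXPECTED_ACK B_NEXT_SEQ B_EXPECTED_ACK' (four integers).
After event 0: A_seq=0 A_ack=2052 B_seq=2052 B_ack=0
After event 1: A_seq=0 A_ack=2216 B_seq=2216 B_ack=0
After event 2: A_seq=185 A_ack=2216 B_seq=2216 B_ack=0
After event 3: A_seq=228 A_ack=2216 B_seq=2216 B_ack=0
After event 4: A_seq=228 A_ack=2216 B_seq=2216 B_ack=228
After event 5: A_seq=371 A_ack=2216 B_seq=2216 B_ack=371
After event 6: A_seq=371 A_ack=2343 B_seq=2343 B_ack=371

371 2343 2343 371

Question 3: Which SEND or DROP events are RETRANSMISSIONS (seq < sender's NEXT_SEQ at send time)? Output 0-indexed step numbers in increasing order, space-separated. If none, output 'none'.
Step 0: SEND seq=2000 -> fresh
Step 1: SEND seq=2052 -> fresh
Step 2: DROP seq=0 -> fresh
Step 3: SEND seq=185 -> fresh
Step 4: SEND seq=0 -> retransmit
Step 5: SEND seq=228 -> fresh
Step 6: SEND seq=2216 -> fresh

Answer: 4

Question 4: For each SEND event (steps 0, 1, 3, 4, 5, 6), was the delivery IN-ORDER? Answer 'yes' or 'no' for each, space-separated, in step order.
Step 0: SEND seq=2000 -> in-order
Step 1: SEND seq=2052 -> in-order
Step 3: SEND seq=185 -> out-of-order
Step 4: SEND seq=0 -> in-order
Step 5: SEND seq=228 -> in-order
Step 6: SEND seq=2216 -> in-order

Answer: yes yes no yes yes yes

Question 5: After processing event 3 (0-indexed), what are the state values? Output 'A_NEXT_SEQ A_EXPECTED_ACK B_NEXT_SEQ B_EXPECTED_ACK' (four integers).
After event 0: A_seq=0 A_ack=2052 B_seq=2052 B_ack=0
After event 1: A_seq=0 A_ack=2216 B_seq=2216 B_ack=0
After event 2: A_seq=185 A_ack=2216 B_seq=2216 B_ack=0
After event 3: A_seq=228 A_ack=2216 B_seq=2216 B_ack=0

228 2216 2216 0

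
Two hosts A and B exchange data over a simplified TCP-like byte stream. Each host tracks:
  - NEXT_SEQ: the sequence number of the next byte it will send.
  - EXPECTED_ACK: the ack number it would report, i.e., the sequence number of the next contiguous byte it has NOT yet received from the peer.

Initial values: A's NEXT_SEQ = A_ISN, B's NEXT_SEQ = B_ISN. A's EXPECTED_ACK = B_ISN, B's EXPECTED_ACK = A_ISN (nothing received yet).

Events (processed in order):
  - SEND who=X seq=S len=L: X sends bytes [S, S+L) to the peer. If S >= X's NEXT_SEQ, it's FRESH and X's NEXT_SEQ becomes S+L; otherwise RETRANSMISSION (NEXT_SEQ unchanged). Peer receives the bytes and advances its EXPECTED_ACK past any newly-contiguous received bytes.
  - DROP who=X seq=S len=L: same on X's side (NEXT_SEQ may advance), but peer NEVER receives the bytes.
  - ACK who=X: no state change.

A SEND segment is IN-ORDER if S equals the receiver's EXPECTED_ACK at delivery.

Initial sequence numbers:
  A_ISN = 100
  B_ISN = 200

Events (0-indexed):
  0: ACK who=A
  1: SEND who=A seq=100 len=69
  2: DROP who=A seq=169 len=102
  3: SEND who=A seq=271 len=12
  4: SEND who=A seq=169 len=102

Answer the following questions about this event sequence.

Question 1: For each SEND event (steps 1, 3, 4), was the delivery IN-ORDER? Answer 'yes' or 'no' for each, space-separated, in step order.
Step 1: SEND seq=100 -> in-order
Step 3: SEND seq=271 -> out-of-order
Step 4: SEND seq=169 -> in-order

Answer: yes no yes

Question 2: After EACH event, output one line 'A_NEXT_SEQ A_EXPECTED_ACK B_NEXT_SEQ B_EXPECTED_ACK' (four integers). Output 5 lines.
100 200 200 100
169 200 200 169
271 200 200 169
283 200 200 169
283 200 200 283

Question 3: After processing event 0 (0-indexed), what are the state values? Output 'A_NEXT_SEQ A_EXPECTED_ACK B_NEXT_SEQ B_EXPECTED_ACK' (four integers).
After event 0: A_seq=100 A_ack=200 B_seq=200 B_ack=100

100 200 200 100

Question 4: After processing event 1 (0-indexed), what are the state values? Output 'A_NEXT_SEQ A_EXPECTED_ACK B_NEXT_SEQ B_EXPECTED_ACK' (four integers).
After event 0: A_seq=100 A_ack=200 B_seq=200 B_ack=100
After event 1: A_seq=169 A_ack=200 B_seq=200 B_ack=169

169 200 200 169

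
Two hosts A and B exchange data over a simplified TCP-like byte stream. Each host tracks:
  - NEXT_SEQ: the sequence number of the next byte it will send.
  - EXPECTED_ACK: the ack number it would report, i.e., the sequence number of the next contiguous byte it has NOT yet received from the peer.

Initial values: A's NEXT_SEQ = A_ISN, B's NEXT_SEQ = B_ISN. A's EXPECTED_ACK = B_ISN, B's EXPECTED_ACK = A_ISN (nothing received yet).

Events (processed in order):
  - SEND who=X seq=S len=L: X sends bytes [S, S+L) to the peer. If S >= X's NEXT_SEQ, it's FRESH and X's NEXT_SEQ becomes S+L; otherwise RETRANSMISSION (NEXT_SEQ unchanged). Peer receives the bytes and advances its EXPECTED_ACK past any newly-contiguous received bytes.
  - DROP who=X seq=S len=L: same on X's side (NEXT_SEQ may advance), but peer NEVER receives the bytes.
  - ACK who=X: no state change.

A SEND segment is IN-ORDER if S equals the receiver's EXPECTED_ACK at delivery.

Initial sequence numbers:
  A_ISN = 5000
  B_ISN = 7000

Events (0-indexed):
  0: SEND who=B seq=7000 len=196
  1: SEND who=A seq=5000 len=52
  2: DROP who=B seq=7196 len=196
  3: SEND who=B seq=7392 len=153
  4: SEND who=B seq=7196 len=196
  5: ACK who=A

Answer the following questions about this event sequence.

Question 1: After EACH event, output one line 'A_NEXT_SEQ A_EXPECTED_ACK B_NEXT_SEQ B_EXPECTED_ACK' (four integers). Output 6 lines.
5000 7196 7196 5000
5052 7196 7196 5052
5052 7196 7392 5052
5052 7196 7545 5052
5052 7545 7545 5052
5052 7545 7545 5052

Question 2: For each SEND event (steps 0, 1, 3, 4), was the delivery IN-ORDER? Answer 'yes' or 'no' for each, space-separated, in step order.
Answer: yes yes no yes

Derivation:
Step 0: SEND seq=7000 -> in-order
Step 1: SEND seq=5000 -> in-order
Step 3: SEND seq=7392 -> out-of-order
Step 4: SEND seq=7196 -> in-order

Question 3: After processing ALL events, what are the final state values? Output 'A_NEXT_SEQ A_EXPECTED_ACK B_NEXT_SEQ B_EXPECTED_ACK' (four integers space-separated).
After event 0: A_seq=5000 A_ack=7196 B_seq=7196 B_ack=5000
After event 1: A_seq=5052 A_ack=7196 B_seq=7196 B_ack=5052
After event 2: A_seq=5052 A_ack=7196 B_seq=7392 B_ack=5052
After event 3: A_seq=5052 A_ack=7196 B_seq=7545 B_ack=5052
After event 4: A_seq=5052 A_ack=7545 B_seq=7545 B_ack=5052
After event 5: A_seq=5052 A_ack=7545 B_seq=7545 B_ack=5052

Answer: 5052 7545 7545 5052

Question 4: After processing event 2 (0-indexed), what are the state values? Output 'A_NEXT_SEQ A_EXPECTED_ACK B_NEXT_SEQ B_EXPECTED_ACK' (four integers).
After event 0: A_seq=5000 A_ack=7196 B_seq=7196 B_ack=5000
After event 1: A_seq=5052 A_ack=7196 B_seq=7196 B_ack=5052
After event 2: A_seq=5052 A_ack=7196 B_seq=7392 B_ack=5052

5052 7196 7392 5052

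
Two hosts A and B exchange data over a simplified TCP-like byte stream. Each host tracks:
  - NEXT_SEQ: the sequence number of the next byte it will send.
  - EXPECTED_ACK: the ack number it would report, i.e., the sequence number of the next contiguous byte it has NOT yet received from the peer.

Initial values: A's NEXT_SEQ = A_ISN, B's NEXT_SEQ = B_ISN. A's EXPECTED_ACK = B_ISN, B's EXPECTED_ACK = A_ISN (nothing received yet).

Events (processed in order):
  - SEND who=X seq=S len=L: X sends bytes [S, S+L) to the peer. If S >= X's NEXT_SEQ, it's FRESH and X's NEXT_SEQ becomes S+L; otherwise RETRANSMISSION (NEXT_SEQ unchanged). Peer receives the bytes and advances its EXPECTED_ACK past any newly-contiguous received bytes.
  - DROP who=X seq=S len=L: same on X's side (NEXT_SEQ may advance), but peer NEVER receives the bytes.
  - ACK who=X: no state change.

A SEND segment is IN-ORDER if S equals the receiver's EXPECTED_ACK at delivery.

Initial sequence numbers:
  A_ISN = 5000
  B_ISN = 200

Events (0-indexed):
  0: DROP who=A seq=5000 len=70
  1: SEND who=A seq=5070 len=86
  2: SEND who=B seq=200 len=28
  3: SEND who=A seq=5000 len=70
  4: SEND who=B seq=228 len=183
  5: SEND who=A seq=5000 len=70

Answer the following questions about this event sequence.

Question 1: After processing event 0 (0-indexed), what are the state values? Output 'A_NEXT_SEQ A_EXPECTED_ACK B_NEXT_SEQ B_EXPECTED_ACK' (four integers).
After event 0: A_seq=5070 A_ack=200 B_seq=200 B_ack=5000

5070 200 200 5000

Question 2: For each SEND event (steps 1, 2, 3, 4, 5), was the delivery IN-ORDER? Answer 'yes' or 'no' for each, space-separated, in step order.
Step 1: SEND seq=5070 -> out-of-order
Step 2: SEND seq=200 -> in-order
Step 3: SEND seq=5000 -> in-order
Step 4: SEND seq=228 -> in-order
Step 5: SEND seq=5000 -> out-of-order

Answer: no yes yes yes no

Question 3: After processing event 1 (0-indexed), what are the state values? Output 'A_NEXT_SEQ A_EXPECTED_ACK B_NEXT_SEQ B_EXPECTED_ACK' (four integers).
After event 0: A_seq=5070 A_ack=200 B_seq=200 B_ack=5000
After event 1: A_seq=5156 A_ack=200 B_seq=200 B_ack=5000

5156 200 200 5000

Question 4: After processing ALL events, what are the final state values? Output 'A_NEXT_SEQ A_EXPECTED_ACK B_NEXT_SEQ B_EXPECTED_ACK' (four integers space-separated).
After event 0: A_seq=5070 A_ack=200 B_seq=200 B_ack=5000
After event 1: A_seq=5156 A_ack=200 B_seq=200 B_ack=5000
After event 2: A_seq=5156 A_ack=228 B_seq=228 B_ack=5000
After event 3: A_seq=5156 A_ack=228 B_seq=228 B_ack=5156
After event 4: A_seq=5156 A_ack=411 B_seq=411 B_ack=5156
After event 5: A_seq=5156 A_ack=411 B_seq=411 B_ack=5156

Answer: 5156 411 411 5156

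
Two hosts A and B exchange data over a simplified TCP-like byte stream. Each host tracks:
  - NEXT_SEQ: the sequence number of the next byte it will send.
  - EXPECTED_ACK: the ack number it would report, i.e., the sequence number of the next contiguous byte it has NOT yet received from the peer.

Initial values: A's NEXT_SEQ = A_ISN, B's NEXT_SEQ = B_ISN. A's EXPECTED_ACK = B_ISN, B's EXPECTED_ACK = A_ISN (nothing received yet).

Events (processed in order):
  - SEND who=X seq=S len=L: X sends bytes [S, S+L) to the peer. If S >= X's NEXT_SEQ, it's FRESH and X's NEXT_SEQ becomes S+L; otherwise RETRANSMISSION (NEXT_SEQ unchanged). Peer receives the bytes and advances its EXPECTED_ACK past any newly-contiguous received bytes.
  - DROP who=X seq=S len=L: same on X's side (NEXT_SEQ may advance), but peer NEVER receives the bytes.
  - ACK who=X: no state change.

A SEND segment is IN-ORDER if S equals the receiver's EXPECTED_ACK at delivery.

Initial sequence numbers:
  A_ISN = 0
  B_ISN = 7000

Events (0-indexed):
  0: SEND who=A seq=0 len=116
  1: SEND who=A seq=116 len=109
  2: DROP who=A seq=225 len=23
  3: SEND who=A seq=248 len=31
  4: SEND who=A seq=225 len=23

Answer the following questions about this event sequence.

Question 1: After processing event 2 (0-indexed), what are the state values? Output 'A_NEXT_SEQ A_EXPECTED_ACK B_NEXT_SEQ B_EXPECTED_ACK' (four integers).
After event 0: A_seq=116 A_ack=7000 B_seq=7000 B_ack=116
After event 1: A_seq=225 A_ack=7000 B_seq=7000 B_ack=225
After event 2: A_seq=248 A_ack=7000 B_seq=7000 B_ack=225

248 7000 7000 225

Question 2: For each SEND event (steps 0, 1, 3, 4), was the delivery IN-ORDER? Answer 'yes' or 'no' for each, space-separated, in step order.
Step 0: SEND seq=0 -> in-order
Step 1: SEND seq=116 -> in-order
Step 3: SEND seq=248 -> out-of-order
Step 4: SEND seq=225 -> in-order

Answer: yes yes no yes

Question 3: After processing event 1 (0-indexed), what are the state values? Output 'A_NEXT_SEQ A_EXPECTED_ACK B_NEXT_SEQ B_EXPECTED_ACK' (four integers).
After event 0: A_seq=116 A_ack=7000 B_seq=7000 B_ack=116
After event 1: A_seq=225 A_ack=7000 B_seq=7000 B_ack=225

225 7000 7000 225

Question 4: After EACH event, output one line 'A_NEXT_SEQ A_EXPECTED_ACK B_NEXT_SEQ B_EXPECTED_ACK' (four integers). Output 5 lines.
116 7000 7000 116
225 7000 7000 225
248 7000 7000 225
279 7000 7000 225
279 7000 7000 279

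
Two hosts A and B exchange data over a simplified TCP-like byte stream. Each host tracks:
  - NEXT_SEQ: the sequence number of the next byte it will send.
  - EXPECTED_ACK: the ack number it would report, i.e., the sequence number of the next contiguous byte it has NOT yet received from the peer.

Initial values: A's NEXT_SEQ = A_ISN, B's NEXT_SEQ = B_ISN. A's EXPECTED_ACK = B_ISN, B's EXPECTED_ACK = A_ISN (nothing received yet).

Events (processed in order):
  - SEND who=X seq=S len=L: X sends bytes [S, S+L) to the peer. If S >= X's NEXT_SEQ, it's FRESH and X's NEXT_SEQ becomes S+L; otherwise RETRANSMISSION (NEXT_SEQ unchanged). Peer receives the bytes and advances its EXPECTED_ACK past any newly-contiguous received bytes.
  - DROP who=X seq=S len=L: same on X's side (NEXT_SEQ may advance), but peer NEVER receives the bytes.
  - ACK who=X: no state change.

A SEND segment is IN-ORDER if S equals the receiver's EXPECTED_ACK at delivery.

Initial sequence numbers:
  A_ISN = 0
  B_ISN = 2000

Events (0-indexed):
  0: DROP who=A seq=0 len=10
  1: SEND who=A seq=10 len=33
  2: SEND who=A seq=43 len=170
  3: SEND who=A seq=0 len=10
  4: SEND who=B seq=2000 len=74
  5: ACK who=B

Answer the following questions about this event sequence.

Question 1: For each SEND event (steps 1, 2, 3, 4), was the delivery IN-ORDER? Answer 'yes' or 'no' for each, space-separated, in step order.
Step 1: SEND seq=10 -> out-of-order
Step 2: SEND seq=43 -> out-of-order
Step 3: SEND seq=0 -> in-order
Step 4: SEND seq=2000 -> in-order

Answer: no no yes yes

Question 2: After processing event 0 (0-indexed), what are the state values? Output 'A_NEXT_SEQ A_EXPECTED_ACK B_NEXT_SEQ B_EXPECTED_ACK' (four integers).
After event 0: A_seq=10 A_ack=2000 B_seq=2000 B_ack=0

10 2000 2000 0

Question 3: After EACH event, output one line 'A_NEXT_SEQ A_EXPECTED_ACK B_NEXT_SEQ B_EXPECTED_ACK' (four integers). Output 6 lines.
10 2000 2000 0
43 2000 2000 0
213 2000 2000 0
213 2000 2000 213
213 2074 2074 213
213 2074 2074 213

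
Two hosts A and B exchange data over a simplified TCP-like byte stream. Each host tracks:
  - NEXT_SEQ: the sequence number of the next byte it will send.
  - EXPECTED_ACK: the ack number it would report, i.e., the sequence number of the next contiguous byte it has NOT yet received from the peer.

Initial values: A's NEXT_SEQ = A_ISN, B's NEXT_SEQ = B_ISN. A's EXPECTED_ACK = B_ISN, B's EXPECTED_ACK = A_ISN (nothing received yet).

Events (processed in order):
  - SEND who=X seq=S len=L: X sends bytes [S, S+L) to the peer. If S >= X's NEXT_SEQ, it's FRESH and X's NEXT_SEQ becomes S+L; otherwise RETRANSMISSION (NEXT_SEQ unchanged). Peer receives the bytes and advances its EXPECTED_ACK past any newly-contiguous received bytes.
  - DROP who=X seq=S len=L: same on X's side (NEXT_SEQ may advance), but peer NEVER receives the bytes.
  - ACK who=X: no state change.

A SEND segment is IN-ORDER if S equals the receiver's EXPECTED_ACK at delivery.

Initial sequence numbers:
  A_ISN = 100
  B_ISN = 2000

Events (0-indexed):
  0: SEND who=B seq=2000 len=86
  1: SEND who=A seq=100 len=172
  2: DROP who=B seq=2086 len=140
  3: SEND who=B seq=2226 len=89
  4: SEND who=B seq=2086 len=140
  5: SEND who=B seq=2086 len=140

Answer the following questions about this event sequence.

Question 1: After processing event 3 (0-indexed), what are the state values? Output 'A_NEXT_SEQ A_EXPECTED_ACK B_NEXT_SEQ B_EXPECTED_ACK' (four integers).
After event 0: A_seq=100 A_ack=2086 B_seq=2086 B_ack=100
After event 1: A_seq=272 A_ack=2086 B_seq=2086 B_ack=272
After event 2: A_seq=272 A_ack=2086 B_seq=2226 B_ack=272
After event 3: A_seq=272 A_ack=2086 B_seq=2315 B_ack=272

272 2086 2315 272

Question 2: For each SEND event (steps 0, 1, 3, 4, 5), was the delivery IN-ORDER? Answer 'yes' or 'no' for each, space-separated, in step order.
Step 0: SEND seq=2000 -> in-order
Step 1: SEND seq=100 -> in-order
Step 3: SEND seq=2226 -> out-of-order
Step 4: SEND seq=2086 -> in-order
Step 5: SEND seq=2086 -> out-of-order

Answer: yes yes no yes no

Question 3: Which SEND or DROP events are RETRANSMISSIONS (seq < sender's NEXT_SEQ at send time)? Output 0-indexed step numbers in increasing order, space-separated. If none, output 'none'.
Step 0: SEND seq=2000 -> fresh
Step 1: SEND seq=100 -> fresh
Step 2: DROP seq=2086 -> fresh
Step 3: SEND seq=2226 -> fresh
Step 4: SEND seq=2086 -> retransmit
Step 5: SEND seq=2086 -> retransmit

Answer: 4 5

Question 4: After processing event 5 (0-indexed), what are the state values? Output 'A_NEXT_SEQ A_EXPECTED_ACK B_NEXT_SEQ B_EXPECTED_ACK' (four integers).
After event 0: A_seq=100 A_ack=2086 B_seq=2086 B_ack=100
After event 1: A_seq=272 A_ack=2086 B_seq=2086 B_ack=272
After event 2: A_seq=272 A_ack=2086 B_seq=2226 B_ack=272
After event 3: A_seq=272 A_ack=2086 B_seq=2315 B_ack=272
After event 4: A_seq=272 A_ack=2315 B_seq=2315 B_ack=272
After event 5: A_seq=272 A_ack=2315 B_seq=2315 B_ack=272

272 2315 2315 272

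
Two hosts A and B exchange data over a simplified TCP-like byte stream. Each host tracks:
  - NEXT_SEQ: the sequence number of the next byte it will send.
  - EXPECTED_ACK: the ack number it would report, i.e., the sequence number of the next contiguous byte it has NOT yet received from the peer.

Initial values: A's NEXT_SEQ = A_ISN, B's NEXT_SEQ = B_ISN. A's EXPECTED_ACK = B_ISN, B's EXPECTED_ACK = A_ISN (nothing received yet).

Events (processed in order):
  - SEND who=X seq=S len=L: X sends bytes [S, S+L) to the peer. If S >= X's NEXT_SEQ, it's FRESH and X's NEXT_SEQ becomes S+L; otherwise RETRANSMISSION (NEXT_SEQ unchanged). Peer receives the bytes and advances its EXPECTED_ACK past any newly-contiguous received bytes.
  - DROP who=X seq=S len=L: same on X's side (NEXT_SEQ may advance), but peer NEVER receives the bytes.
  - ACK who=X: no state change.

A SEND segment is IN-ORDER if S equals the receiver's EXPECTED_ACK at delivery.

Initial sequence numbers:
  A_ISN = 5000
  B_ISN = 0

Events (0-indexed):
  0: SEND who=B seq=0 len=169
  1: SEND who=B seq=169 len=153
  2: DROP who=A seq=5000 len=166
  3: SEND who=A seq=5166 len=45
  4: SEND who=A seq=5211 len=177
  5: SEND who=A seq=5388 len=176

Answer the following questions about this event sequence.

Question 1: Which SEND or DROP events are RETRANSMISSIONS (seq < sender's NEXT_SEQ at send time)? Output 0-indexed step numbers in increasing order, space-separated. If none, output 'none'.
Answer: none

Derivation:
Step 0: SEND seq=0 -> fresh
Step 1: SEND seq=169 -> fresh
Step 2: DROP seq=5000 -> fresh
Step 3: SEND seq=5166 -> fresh
Step 4: SEND seq=5211 -> fresh
Step 5: SEND seq=5388 -> fresh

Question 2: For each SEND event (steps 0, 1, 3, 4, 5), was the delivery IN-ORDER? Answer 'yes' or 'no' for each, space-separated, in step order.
Answer: yes yes no no no

Derivation:
Step 0: SEND seq=0 -> in-order
Step 1: SEND seq=169 -> in-order
Step 3: SEND seq=5166 -> out-of-order
Step 4: SEND seq=5211 -> out-of-order
Step 5: SEND seq=5388 -> out-of-order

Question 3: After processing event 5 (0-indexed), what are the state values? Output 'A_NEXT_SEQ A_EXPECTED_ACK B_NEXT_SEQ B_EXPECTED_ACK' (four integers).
After event 0: A_seq=5000 A_ack=169 B_seq=169 B_ack=5000
After event 1: A_seq=5000 A_ack=322 B_seq=322 B_ack=5000
After event 2: A_seq=5166 A_ack=322 B_seq=322 B_ack=5000
After event 3: A_seq=5211 A_ack=322 B_seq=322 B_ack=5000
After event 4: A_seq=5388 A_ack=322 B_seq=322 B_ack=5000
After event 5: A_seq=5564 A_ack=322 B_seq=322 B_ack=5000

5564 322 322 5000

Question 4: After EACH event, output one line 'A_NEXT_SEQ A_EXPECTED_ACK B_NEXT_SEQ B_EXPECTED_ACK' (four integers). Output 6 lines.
5000 169 169 5000
5000 322 322 5000
5166 322 322 5000
5211 322 322 5000
5388 322 322 5000
5564 322 322 5000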